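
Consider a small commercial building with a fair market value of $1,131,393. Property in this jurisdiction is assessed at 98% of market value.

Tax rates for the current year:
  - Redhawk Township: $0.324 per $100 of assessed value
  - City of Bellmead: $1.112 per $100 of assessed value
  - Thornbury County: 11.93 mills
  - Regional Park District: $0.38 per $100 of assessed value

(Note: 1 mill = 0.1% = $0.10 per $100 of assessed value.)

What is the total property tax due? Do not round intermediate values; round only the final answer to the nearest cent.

$33,362.74

Assessed value = $1,131,393 × 0.98 = $1,108,765.14
Redhawk Township: $1,108,765.14 × 0.00324 = $3,592.3990536
City of Bellmead: $1,108,765.14 × 0.01112 = $12,329.4683568
Thornbury County: $1,108,765.14 × 0.01193 = $13,227.5681202
Regional Park District: $1,108,765.14 × 0.0038 = $4,213.307532
Total = $33,362.7430626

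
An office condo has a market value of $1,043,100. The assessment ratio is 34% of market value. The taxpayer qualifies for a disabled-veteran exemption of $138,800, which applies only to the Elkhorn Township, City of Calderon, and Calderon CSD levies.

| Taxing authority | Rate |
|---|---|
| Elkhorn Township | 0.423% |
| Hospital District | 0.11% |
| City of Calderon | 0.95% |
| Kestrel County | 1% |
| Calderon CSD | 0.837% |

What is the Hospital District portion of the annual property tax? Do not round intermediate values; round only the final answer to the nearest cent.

Assessed value = $1,043,100 × 0.34 = $354,654
Hospital District taxable value = $354,654 (exemption does not apply)
Hospital District levy = $354,654 × 0.0011 = $390.1194

$390.12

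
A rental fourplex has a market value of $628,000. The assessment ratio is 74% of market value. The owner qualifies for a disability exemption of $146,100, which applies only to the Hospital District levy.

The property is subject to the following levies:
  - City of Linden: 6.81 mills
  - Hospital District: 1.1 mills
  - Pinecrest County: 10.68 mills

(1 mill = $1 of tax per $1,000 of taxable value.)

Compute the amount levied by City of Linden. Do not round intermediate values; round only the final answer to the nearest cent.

Assessed value = $628,000 × 0.74 = $464,720
City of Linden taxable value = $464,720 (exemption does not apply)
City of Linden levy = $464,720 × 0.00681 = $3,164.7432

$3,164.74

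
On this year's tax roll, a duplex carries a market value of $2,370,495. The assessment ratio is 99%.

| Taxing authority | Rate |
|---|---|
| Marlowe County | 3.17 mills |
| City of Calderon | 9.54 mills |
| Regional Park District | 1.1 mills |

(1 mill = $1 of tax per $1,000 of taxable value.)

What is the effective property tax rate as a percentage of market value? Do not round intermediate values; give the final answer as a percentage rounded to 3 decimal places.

1.367%

Assessed value = $2,370,495 × 0.99 = $2,346,790.05
Marlowe County: $2,346,790.05 × 0.00317 = $7,439.3244585
City of Calderon: $2,346,790.05 × 0.00954 = $22,388.377077
Regional Park District: $2,346,790.05 × 0.0011 = $2,581.469055
Total tax = $32,409.1705905
Effective rate = $32,409.1705905 ÷ $2,370,495 = 1.367% of market value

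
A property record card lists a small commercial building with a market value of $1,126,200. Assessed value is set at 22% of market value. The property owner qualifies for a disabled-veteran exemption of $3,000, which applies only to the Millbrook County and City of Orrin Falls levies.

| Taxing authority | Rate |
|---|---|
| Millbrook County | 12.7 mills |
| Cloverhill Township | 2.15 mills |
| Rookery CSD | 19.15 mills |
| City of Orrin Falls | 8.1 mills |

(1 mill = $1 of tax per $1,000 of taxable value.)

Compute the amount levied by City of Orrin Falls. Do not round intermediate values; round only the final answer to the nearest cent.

$1,982.59

Assessed value = $1,126,200 × 0.22 = $247,764
City of Orrin Falls taxable value = $247,764 − $3,000 = $244,764
City of Orrin Falls levy = $244,764 × 0.0081 = $1,982.5884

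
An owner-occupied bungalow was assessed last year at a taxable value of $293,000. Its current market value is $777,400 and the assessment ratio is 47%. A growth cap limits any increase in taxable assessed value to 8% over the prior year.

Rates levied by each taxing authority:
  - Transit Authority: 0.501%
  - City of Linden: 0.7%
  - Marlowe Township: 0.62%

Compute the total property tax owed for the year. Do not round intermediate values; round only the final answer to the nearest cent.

Uncapped assessed value = $777,400 × 0.47 = $365,378
Cap limit = $293,000 × 1.08 = $316,440
Taxable assessed value = min($365,378, $316,440) = $316,440 (cap binds)
Transit Authority: $316,440 × 0.00501 = $1,585.3644
City of Linden: $316,440 × 0.007 = $2,215.08
Marlowe Township: $316,440 × 0.0062 = $1,961.928
Total = $5,762.3724

$5,762.37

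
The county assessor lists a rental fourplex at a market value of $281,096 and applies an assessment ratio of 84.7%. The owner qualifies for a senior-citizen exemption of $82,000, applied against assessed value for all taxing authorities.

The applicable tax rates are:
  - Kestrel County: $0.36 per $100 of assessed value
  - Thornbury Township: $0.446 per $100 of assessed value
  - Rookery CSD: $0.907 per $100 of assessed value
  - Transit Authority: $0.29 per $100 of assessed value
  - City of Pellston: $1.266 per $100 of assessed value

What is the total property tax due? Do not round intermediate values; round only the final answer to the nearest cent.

$5,102.53

Assessed value = $281,096 × 0.847 = $238,088.312
Taxable value = $238,088.312 − $82,000 = $156,088.312
Kestrel County: $156,088.312 × 0.0036 = $561.9179232
Thornbury Township: $156,088.312 × 0.00446 = $696.15387152
Rookery CSD: $156,088.312 × 0.00907 = $1,415.72098984
Transit Authority: $156,088.312 × 0.0029 = $452.6561048
City of Pellston: $156,088.312 × 0.01266 = $1,976.07802992
Total = $561.9179232 + $696.15387152 + $1,415.72098984 + $452.6561048 + $1,976.07802992 = $5,102.52691928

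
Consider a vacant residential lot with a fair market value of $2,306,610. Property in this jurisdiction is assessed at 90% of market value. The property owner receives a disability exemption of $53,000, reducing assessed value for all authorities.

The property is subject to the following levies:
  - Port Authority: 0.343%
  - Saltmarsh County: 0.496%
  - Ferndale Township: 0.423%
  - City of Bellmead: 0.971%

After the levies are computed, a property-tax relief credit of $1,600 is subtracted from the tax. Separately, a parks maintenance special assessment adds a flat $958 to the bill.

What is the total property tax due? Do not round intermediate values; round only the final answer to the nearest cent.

Assessed value = $2,306,610 × 0.9 = $2,075,949
Taxable value = $2,075,949 − $53,000 = $2,022,949
Port Authority: $2,022,949 × 0.00343 = $6,938.71507
Saltmarsh County: $2,022,949 × 0.00496 = $10,033.82704
Ferndale Township: $2,022,949 × 0.00423 = $8,557.07427
City of Bellmead: $2,022,949 × 0.00971 = $19,642.83479
Levies subtotal = $45,172.45117
After credit = $45,172.45117 − $1,600 = $43,572.45117
Total = $43,572.45117 + $958 = $44,530.45117

$44,530.45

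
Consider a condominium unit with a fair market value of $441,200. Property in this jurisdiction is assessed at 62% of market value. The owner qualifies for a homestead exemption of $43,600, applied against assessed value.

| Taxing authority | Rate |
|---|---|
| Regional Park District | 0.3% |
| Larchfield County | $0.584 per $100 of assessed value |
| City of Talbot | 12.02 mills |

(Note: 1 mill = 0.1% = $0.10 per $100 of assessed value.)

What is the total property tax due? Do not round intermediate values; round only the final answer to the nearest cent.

Assessed value = $441,200 × 0.62 = $273,544
Taxable value = $273,544 − $43,600 = $229,944
Regional Park District: $229,944 × 0.003 = $689.832
Larchfield County: $229,944 × 0.00584 = $1,342.87296
City of Talbot: $229,944 × 0.01202 = $2,763.92688
Total = $4,796.63184

$4,796.63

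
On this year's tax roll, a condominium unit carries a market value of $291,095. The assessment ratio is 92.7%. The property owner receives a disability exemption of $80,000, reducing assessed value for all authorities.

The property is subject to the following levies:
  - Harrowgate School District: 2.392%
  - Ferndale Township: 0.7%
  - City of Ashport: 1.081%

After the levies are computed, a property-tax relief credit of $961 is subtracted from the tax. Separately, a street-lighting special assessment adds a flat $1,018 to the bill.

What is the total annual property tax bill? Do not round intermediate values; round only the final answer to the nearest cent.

Assessed value = $291,095 × 0.927 = $269,845.065
Taxable value = $269,845.065 − $80,000 = $189,845.065
Harrowgate School District: $189,845.065 × 0.02392 = $4,541.0939548
Ferndale Township: $189,845.065 × 0.007 = $1,328.915455
City of Ashport: $189,845.065 × 0.01081 = $2,052.22515265
Levies subtotal = $7,922.23456245
After credit = $7,922.23456245 − $961 = $6,961.23456245
Total = $6,961.23456245 + $1,018 = $7,979.23456245

$7,979.23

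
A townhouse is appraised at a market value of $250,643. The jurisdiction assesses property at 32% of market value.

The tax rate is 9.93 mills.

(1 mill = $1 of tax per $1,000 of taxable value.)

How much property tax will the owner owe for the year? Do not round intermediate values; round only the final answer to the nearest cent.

Assessed value = $250,643 × 0.32 = $80,205.76
Tax = $80,205.76 × 0.00993 = $796.4431968

$796.44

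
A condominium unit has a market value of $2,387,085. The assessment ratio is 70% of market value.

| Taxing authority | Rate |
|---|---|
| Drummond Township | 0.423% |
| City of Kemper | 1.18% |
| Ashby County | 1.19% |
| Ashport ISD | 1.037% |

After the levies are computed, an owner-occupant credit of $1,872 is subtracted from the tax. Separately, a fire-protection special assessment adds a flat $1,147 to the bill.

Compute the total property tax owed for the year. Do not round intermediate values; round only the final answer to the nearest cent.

Assessed value = $2,387,085 × 0.7 = $1,670,959.5
Drummond Township: $1,670,959.5 × 0.00423 = $7,068.158685
City of Kemper: $1,670,959.5 × 0.0118 = $19,717.3221
Ashby County: $1,670,959.5 × 0.0119 = $19,884.41805
Ashport ISD: $1,670,959.5 × 0.01037 = $17,327.850015
Levies subtotal = $63,997.74885
After credit = $63,997.74885 − $1,872 = $62,125.74885
Total = $62,125.74885 + $1,147 = $63,272.74885

$63,272.75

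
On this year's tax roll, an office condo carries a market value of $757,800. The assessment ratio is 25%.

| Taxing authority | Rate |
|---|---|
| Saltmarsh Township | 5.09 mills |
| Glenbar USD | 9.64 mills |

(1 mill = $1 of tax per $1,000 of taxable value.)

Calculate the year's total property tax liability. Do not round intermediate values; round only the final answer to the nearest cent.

Assessed value = $757,800 × 0.25 = $189,450
Saltmarsh Township: $189,450 × 0.00509 = $964.3005
Glenbar USD: $189,450 × 0.00964 = $1,826.298
Total = $964.3005 + $1,826.298 = $2,790.5985

$2,790.60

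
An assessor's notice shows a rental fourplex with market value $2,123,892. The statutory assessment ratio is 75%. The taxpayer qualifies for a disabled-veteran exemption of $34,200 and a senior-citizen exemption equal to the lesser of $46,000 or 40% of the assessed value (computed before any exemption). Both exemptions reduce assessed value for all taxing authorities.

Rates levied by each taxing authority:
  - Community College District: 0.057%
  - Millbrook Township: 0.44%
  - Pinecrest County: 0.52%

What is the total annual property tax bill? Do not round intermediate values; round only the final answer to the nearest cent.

$15,384.35

Assessed value = $2,123,892 × 0.75 = $1,592,919
Senior-citizen exemption = min($46,000, 40% × $1,592,919) = min($46,000, $637,167.6) = $46,000 (dollar cap binds)
Taxable value = $1,592,919 − $34,200 − $46,000 = $1,512,719
Community College District: $1,512,719 × 0.00057 = $862.24983
Millbrook Township: $1,512,719 × 0.0044 = $6,655.9636
Pinecrest County: $1,512,719 × 0.0052 = $7,866.1388
Total = $15,384.35223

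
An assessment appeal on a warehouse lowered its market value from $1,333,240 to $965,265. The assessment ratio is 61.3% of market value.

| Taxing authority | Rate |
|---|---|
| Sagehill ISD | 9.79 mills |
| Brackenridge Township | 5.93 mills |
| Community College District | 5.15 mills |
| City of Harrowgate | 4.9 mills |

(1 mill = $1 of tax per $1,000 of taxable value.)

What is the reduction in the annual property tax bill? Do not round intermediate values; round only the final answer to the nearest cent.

Old assessed value = $1,333,240 × 0.613 = $817,276.12
New assessed value = $965,265 × 0.613 = $591,707.445
Combined rate = 0.00979 + 0.00593 + 0.00515 + 0.0049 = 0.02577
Old tax = $817,276.12 × 0.02577 = $21,061.2056124
New tax = $591,707.445 × 0.02577 = $15,248.30085765
Reduction = $21,061.2056124 − $15,248.30085765 = $5,812.90475475

$5,812.90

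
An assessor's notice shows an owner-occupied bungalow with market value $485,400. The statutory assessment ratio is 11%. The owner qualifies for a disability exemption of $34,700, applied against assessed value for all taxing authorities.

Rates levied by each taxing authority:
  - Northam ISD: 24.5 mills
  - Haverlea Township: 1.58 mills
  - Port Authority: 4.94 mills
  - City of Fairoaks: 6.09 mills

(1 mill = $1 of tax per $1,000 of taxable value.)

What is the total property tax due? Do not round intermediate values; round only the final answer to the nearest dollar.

Assessed value = $485,400 × 0.11 = $53,394
Taxable value = $53,394 − $34,700 = $18,694
Northam ISD: $18,694 × 0.0245 = $458.003
Haverlea Township: $18,694 × 0.00158 = $29.53652
Port Authority: $18,694 × 0.00494 = $92.34836
City of Fairoaks: $18,694 × 0.00609 = $113.84646
Total = $458.003 + $29.53652 + $92.34836 + $113.84646 = $693.73434

$694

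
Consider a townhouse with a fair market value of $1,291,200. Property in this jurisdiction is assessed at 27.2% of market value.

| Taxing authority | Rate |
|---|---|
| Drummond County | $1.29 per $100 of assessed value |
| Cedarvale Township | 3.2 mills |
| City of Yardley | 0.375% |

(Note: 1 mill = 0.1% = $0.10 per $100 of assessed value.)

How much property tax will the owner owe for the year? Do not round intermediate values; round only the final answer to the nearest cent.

Assessed value = $1,291,200 × 0.272 = $351,206.4
Drummond County: $351,206.4 × 0.0129 = $4,530.56256
Cedarvale Township: $351,206.4 × 0.0032 = $1,123.86048
City of Yardley: $351,206.4 × 0.00375 = $1,317.024
Total = $6,971.44704

$6,971.45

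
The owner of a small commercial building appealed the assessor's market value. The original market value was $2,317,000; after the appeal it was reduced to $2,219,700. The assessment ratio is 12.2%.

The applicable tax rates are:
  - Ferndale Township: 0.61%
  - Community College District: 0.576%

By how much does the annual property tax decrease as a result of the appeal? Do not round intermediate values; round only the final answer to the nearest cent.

$140.79

Old assessed value = $2,317,000 × 0.122 = $282,674
New assessed value = $2,219,700 × 0.122 = $270,803.4
Combined rate = 0.0061 + 0.00576 = 0.01186
Old tax = $282,674 × 0.01186 = $3,352.51364
New tax = $270,803.4 × 0.01186 = $3,211.728324
Reduction = $3,352.51364 − $3,211.728324 = $140.785316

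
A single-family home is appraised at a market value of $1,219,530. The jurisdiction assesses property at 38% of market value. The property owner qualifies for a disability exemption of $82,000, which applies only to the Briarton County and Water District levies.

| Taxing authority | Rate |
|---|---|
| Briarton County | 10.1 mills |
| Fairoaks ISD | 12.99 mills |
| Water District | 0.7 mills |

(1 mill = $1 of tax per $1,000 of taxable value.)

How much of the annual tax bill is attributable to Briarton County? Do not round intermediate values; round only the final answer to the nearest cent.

Assessed value = $1,219,530 × 0.38 = $463,421.4
Briarton County taxable value = $463,421.4 − $82,000 = $381,421.4
Briarton County levy = $381,421.4 × 0.0101 = $3,852.35614

$3,852.36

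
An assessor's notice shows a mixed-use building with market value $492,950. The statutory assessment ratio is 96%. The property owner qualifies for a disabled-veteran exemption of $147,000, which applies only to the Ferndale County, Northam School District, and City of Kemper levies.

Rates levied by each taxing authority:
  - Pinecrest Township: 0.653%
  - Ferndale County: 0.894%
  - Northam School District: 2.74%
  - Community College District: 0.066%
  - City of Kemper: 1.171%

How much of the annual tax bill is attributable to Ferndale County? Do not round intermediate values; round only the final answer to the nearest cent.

Assessed value = $492,950 × 0.96 = $473,232
Ferndale County taxable value = $473,232 − $147,000 = $326,232
Ferndale County levy = $326,232 × 0.00894 = $2,916.51408

$2,916.51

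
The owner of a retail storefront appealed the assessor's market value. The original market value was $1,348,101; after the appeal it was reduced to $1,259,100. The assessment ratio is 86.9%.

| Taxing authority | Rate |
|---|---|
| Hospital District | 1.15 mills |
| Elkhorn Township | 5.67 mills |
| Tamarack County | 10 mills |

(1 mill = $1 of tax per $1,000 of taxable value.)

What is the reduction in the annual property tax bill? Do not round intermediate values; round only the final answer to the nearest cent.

$1,300.89

Old assessed value = $1,348,101 × 0.869 = $1,171,499.769
New assessed value = $1,259,100 × 0.869 = $1,094,157.9
Combined rate = 0.00115 + 0.00567 + 0.01 = 0.01682
Old tax = $1,171,499.769 × 0.01682 = $19,704.62611458
New tax = $1,094,157.9 × 0.01682 = $18,403.735878
Reduction = $19,704.62611458 − $18,403.735878 = $1,300.89023658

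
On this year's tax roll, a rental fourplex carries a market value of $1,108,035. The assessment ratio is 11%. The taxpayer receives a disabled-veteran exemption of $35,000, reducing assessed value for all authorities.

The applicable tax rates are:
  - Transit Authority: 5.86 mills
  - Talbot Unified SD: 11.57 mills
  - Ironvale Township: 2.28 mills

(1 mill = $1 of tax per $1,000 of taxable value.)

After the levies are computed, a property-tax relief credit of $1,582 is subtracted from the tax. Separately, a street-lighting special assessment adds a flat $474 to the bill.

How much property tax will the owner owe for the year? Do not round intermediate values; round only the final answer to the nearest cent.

Assessed value = $1,108,035 × 0.11 = $121,883.85
Taxable value = $121,883.85 − $35,000 = $86,883.85
Transit Authority: $86,883.85 × 0.00586 = $509.139361
Talbot Unified SD: $86,883.85 × 0.01157 = $1,005.2461445
Ironvale Township: $86,883.85 × 0.00228 = $198.095178
Levies subtotal = $1,712.4806835
After credit = $1,712.4806835 − $1,582 = $130.4806835
Total = $130.4806835 + $474 = $604.4806835

$604.48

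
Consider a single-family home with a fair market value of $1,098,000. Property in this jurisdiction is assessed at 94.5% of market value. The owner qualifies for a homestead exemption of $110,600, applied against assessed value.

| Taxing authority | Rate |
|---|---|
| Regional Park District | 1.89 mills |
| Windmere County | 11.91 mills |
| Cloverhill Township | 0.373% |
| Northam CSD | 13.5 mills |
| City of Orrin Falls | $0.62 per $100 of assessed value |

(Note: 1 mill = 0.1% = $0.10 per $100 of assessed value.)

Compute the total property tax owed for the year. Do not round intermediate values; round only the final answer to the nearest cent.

Assessed value = $1,098,000 × 0.945 = $1,037,610
Taxable value = $1,037,610 − $110,600 = $927,010
Regional Park District: $927,010 × 0.00189 = $1,752.0489
Windmere County: $927,010 × 0.01191 = $11,040.6891
Cloverhill Township: $927,010 × 0.00373 = $3,457.7473
Northam CSD: $927,010 × 0.0135 = $12,514.635
City of Orrin Falls: $927,010 × 0.0062 = $5,747.462
Total = $34,512.5823

$34,512.58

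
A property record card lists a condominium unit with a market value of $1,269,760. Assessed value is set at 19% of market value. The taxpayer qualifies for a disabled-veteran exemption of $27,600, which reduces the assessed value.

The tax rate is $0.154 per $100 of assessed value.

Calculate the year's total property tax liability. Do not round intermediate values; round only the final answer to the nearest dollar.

$329

Assessed value = $1,269,760 × 0.19 = $241,254.4
Taxable value = $241,254.4 − $27,600 = $213,654.4
Tax = $213,654.4 × 0.00154 = $329.027776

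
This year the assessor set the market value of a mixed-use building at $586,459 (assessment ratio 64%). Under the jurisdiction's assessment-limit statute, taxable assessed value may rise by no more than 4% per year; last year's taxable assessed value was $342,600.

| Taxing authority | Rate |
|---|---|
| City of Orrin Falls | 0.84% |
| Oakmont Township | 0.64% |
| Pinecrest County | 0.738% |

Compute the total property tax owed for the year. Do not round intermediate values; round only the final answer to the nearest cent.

$7,902.82

Uncapped assessed value = $586,459 × 0.64 = $375,333.76
Cap limit = $342,600 × 1.04 = $356,304
Taxable assessed value = min($375,333.76, $356,304) = $356,304 (cap binds)
City of Orrin Falls: $356,304 × 0.0084 = $2,992.9536
Oakmont Township: $356,304 × 0.0064 = $2,280.3456
Pinecrest County: $356,304 × 0.00738 = $2,629.52352
Total = $7,902.82272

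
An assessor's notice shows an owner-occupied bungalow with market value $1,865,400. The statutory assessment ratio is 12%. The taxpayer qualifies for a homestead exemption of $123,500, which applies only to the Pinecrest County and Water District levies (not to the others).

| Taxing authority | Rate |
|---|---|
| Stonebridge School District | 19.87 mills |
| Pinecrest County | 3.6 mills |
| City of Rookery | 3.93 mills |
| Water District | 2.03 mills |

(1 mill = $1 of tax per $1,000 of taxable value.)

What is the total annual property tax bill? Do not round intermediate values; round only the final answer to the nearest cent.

$5,892.54

Assessed value = $1,865,400 × 0.12 = $223,848
Stonebridge School District: $223,848 × 0.01987 = $4,447.85976
Pinecrest County: ($223,848 − $123,500) × 0.0036 = $100,348 × 0.0036 = $361.2528
City of Rookery: $223,848 × 0.00393 = $879.72264
Water District: ($223,848 − $123,500) × 0.00203 = $100,348 × 0.00203 = $203.70644
Total = $5,892.54164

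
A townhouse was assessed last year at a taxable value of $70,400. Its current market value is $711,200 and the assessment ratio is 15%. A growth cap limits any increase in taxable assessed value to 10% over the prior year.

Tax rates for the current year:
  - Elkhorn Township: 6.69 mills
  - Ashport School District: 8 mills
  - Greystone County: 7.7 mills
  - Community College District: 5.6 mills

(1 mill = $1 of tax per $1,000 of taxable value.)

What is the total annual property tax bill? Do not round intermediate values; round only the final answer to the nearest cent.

Uncapped assessed value = $711,200 × 0.15 = $106,680
Cap limit = $70,400 × 1.1 = $77,440
Taxable assessed value = min($106,680, $77,440) = $77,440 (cap binds)
Elkhorn Township: $77,440 × 0.00669 = $518.0736
Ashport School District: $77,440 × 0.008 = $619.52
Greystone County: $77,440 × 0.0077 = $596.288
Community College District: $77,440 × 0.0056 = $433.664
Total = $2,167.5456

$2,167.55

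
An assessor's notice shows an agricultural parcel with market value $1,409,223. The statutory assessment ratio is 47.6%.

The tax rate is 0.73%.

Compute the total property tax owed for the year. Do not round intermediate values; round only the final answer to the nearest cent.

$4,896.77

Assessed value = $1,409,223 × 0.476 = $670,790.148
Tax = $670,790.148 × 0.0073 = $4,896.7680804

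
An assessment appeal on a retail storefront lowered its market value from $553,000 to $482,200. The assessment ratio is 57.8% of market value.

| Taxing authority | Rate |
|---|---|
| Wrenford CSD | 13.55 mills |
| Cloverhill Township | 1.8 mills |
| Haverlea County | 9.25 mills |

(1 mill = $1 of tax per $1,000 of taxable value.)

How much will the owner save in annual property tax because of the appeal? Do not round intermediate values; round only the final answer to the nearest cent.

Old assessed value = $553,000 × 0.578 = $319,634
New assessed value = $482,200 × 0.578 = $278,711.6
Combined rate = 0.01355 + 0.0018 + 0.00925 = 0.0246
Old tax = $319,634 × 0.0246 = $7,862.9964
New tax = $278,711.6 × 0.0246 = $6,856.30536
Reduction = $7,862.9964 − $6,856.30536 = $1,006.69104

$1,006.69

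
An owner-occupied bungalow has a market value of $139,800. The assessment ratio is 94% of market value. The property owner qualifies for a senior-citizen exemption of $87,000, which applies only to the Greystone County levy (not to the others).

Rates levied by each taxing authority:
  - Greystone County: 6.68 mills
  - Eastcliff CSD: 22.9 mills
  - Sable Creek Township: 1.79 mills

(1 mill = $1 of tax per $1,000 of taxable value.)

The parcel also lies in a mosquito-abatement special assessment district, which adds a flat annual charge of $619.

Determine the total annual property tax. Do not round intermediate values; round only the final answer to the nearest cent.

Assessed value = $139,800 × 0.94 = $131,412
Greystone County: ($131,412 − $87,000) × 0.00668 = $44,412 × 0.00668 = $296.67216
Eastcliff CSD: $131,412 × 0.0229 = $3,009.3348
Sable Creek Township: $131,412 × 0.00179 = $235.22748
Levies subtotal = $3,541.23444
Total = $3,541.23444 + $619 = $4,160.23444

$4,160.23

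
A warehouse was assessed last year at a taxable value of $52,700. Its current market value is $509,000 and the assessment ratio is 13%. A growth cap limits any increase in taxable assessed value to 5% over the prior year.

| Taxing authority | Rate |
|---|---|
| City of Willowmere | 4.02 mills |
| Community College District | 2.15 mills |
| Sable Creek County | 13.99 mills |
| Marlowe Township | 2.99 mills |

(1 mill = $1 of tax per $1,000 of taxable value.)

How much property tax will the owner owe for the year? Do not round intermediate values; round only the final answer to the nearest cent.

Uncapped assessed value = $509,000 × 0.13 = $66,170
Cap limit = $52,700 × 1.05 = $55,335
Taxable assessed value = min($66,170, $55,335) = $55,335 (cap binds)
City of Willowmere: $55,335 × 0.00402 = $222.4467
Community College District: $55,335 × 0.00215 = $118.97025
Sable Creek County: $55,335 × 0.01399 = $774.13665
Marlowe Township: $55,335 × 0.00299 = $165.45165
Total = $1,281.00525

$1,281.01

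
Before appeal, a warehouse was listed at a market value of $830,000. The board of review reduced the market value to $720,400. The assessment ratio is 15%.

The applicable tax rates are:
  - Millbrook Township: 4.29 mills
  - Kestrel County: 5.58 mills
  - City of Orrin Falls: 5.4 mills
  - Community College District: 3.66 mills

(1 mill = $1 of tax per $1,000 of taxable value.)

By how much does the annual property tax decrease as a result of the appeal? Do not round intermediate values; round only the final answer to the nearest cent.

Old assessed value = $830,000 × 0.15 = $124,500
New assessed value = $720,400 × 0.15 = $108,060
Combined rate = 0.00429 + 0.00558 + 0.0054 + 0.00366 = 0.01893
Old tax = $124,500 × 0.01893 = $2,356.785
New tax = $108,060 × 0.01893 = $2,045.5758
Reduction = $2,356.785 − $2,045.5758 = $311.2092

$311.21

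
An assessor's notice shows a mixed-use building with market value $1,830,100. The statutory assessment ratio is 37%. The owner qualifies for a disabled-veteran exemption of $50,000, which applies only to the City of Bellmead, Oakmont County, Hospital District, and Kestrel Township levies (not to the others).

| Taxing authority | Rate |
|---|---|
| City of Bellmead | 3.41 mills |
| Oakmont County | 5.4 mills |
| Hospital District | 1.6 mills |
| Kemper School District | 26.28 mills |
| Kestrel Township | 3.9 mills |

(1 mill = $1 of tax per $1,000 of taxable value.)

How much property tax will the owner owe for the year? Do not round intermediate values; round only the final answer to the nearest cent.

Assessed value = $1,830,100 × 0.37 = $677,137
City of Bellmead: ($677,137 − $50,000) × 0.00341 = $627,137 × 0.00341 = $2,138.53717
Oakmont County: ($677,137 − $50,000) × 0.0054 = $627,137 × 0.0054 = $3,386.5398
Hospital District: ($677,137 − $50,000) × 0.0016 = $627,137 × 0.0016 = $1,003.4192
Kemper School District: $677,137 × 0.02628 = $17,795.16036
Kestrel Township: ($677,137 − $50,000) × 0.0039 = $627,137 × 0.0039 = $2,445.8343
Total = $26,769.49083

$26,769.49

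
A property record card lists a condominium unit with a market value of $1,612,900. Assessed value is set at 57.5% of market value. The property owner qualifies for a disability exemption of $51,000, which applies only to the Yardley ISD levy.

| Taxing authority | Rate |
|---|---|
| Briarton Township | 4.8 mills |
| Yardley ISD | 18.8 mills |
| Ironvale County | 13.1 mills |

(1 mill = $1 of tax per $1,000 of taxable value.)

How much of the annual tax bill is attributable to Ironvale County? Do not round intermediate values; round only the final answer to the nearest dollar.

Assessed value = $1,612,900 × 0.575 = $927,417.5
Ironvale County taxable value = $927,417.5 (exemption does not apply)
Ironvale County levy = $927,417.5 × 0.0131 = $12,149.16925

$12,149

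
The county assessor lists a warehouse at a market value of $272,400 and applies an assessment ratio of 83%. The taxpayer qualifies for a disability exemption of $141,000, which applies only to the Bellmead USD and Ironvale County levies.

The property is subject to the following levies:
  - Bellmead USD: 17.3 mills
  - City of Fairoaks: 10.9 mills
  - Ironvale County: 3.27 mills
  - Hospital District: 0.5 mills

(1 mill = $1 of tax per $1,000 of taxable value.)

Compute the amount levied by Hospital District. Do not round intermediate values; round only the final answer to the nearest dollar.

Assessed value = $272,400 × 0.83 = $226,092
Hospital District taxable value = $226,092 (exemption does not apply)
Hospital District levy = $226,092 × 0.0005 = $113.046

$113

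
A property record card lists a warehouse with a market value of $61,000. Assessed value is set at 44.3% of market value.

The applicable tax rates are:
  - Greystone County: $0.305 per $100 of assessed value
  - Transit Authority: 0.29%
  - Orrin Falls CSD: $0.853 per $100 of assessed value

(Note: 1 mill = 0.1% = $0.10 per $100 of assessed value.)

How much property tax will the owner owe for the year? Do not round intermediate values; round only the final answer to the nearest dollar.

Assessed value = $61,000 × 0.443 = $27,023
Greystone County: $27,023 × 0.00305 = $82.42015
Transit Authority: $27,023 × 0.0029 = $78.3667
Orrin Falls CSD: $27,023 × 0.00853 = $230.50619
Total = $391.29304

$391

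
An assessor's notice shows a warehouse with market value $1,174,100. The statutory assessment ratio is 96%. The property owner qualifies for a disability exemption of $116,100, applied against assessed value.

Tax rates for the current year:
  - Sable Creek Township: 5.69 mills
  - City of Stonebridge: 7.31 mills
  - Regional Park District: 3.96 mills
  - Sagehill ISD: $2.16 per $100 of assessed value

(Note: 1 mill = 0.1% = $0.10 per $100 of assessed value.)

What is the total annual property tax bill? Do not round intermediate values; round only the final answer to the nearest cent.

$38,985.55

Assessed value = $1,174,100 × 0.96 = $1,127,136
Taxable value = $1,127,136 − $116,100 = $1,011,036
Sable Creek Township: $1,011,036 × 0.00569 = $5,752.79484
City of Stonebridge: $1,011,036 × 0.00731 = $7,390.67316
Regional Park District: $1,011,036 × 0.00396 = $4,003.70256
Sagehill ISD: $1,011,036 × 0.0216 = $21,838.3776
Total = $38,985.54816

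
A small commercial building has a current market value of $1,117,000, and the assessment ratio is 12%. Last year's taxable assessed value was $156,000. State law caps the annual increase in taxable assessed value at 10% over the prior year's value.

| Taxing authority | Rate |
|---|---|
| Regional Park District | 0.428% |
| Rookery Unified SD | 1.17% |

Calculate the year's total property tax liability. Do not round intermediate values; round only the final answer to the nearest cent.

$2,141.96

Uncapped assessed value = $1,117,000 × 0.12 = $134,040
Cap limit = $156,000 × 1.1 = $171,600
Taxable assessed value = min($134,040, $171,600) = $134,040 (cap does not bind)
Regional Park District: $134,040 × 0.00428 = $573.6912
Rookery Unified SD: $134,040 × 0.0117 = $1,568.268
Total = $2,141.9592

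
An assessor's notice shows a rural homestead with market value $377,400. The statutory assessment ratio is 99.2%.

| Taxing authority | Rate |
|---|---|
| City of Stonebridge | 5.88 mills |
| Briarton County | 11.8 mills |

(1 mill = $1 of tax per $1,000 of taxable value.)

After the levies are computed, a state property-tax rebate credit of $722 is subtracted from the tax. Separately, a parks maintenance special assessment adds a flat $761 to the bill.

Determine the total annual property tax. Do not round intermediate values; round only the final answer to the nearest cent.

$6,658.05

Assessed value = $377,400 × 0.992 = $374,380.8
City of Stonebridge: $374,380.8 × 0.00588 = $2,201.359104
Briarton County: $374,380.8 × 0.0118 = $4,417.69344
Levies subtotal = $6,619.052544
After credit = $6,619.052544 − $722 = $5,897.052544
Total = $5,897.052544 + $761 = $6,658.052544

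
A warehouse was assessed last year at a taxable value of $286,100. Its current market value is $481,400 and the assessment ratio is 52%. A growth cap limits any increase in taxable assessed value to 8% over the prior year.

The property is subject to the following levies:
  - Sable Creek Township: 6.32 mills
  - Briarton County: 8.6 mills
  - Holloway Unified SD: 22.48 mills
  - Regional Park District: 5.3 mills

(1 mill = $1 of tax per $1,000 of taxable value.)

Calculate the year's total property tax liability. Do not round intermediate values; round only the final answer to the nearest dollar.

Uncapped assessed value = $481,400 × 0.52 = $250,328
Cap limit = $286,100 × 1.08 = $308,988
Taxable assessed value = min($250,328, $308,988) = $250,328 (cap does not bind)
Sable Creek Township: $250,328 × 0.00632 = $1,582.07296
Briarton County: $250,328 × 0.0086 = $2,152.8208
Holloway Unified SD: $250,328 × 0.02248 = $5,627.37344
Regional Park District: $250,328 × 0.0053 = $1,326.7384
Total = $10,689.0056

$10,689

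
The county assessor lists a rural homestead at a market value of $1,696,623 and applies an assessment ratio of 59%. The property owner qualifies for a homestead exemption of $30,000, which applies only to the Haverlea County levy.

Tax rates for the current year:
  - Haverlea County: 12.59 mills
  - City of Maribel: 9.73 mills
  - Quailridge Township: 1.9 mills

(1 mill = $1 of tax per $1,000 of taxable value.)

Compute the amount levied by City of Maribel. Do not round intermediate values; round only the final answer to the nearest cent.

Assessed value = $1,696,623 × 0.59 = $1,001,007.57
City of Maribel taxable value = $1,001,007.57 (exemption does not apply)
City of Maribel levy = $1,001,007.57 × 0.00973 = $9,739.8036561

$9,739.80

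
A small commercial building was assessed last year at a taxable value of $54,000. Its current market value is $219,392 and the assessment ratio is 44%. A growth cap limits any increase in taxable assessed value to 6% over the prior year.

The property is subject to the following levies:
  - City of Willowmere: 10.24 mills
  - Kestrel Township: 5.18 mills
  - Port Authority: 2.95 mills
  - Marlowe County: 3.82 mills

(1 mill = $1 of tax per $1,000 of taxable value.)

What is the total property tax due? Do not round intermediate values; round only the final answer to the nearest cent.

Uncapped assessed value = $219,392 × 0.44 = $96,532.48
Cap limit = $54,000 × 1.06 = $57,240
Taxable assessed value = min($96,532.48, $57,240) = $57,240 (cap binds)
City of Willowmere: $57,240 × 0.01024 = $586.1376
Kestrel Township: $57,240 × 0.00518 = $296.5032
Port Authority: $57,240 × 0.00295 = $168.858
Marlowe County: $57,240 × 0.00382 = $218.6568
Total = $1,270.1556

$1,270.16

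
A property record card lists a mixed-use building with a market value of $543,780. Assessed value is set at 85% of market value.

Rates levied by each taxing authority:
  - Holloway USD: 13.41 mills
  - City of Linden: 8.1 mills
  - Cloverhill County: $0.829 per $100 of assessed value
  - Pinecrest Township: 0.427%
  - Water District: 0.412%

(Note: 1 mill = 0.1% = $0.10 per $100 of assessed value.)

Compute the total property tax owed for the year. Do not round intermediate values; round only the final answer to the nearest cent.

Assessed value = $543,780 × 0.85 = $462,213
Holloway USD: $462,213 × 0.01341 = $6,198.27633
City of Linden: $462,213 × 0.0081 = $3,743.9253
Cloverhill County: $462,213 × 0.00829 = $3,831.74577
Pinecrest Township: $462,213 × 0.00427 = $1,973.64951
Water District: $462,213 × 0.00412 = $1,904.31756
Total = $17,651.91447

$17,651.91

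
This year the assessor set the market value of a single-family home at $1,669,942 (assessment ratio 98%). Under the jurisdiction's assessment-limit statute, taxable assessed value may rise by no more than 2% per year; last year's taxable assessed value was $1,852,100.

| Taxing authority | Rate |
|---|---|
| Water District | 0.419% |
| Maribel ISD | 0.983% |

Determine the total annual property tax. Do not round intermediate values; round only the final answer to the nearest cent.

$22,944.34

Uncapped assessed value = $1,669,942 × 0.98 = $1,636,543.16
Cap limit = $1,852,100 × 1.02 = $1,889,142
Taxable assessed value = min($1,636,543.16, $1,889,142) = $1,636,543.16 (cap does not bind)
Water District: $1,636,543.16 × 0.00419 = $6,857.1158404
Maribel ISD: $1,636,543.16 × 0.00983 = $16,087.2192628
Total = $22,944.3351032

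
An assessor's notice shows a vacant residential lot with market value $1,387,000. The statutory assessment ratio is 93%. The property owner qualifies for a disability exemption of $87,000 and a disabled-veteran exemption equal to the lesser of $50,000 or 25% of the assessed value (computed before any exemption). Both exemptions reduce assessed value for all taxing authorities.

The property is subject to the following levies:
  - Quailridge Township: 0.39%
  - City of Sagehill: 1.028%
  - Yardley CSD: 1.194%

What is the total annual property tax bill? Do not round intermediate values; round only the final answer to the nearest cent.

Assessed value = $1,387,000 × 0.93 = $1,289,910
Disabled-veteran exemption = min($50,000, 25% × $1,289,910) = min($50,000, $322,477.5) = $50,000 (dollar cap binds)
Taxable value = $1,289,910 − $87,000 − $50,000 = $1,152,910
Quailridge Township: $1,152,910 × 0.0039 = $4,496.349
City of Sagehill: $1,152,910 × 0.01028 = $11,851.9148
Yardley CSD: $1,152,910 × 0.01194 = $13,765.7454
Total = $30,114.0092

$30,114.01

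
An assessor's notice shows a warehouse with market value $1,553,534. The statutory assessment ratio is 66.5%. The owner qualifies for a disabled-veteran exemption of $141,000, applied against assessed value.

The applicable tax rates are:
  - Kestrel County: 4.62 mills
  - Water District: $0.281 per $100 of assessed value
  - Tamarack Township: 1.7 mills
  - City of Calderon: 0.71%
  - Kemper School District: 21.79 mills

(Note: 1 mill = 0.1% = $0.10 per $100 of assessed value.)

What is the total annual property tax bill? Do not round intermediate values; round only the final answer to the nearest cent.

$33,917.65

Assessed value = $1,553,534 × 0.665 = $1,033,100.11
Taxable value = $1,033,100.11 − $141,000 = $892,100.11
Kestrel County: $892,100.11 × 0.00462 = $4,121.5025082
Water District: $892,100.11 × 0.00281 = $2,506.8013091
Tamarack Township: $892,100.11 × 0.0017 = $1,516.570187
City of Calderon: $892,100.11 × 0.0071 = $6,333.910781
Kemper School District: $892,100.11 × 0.02179 = $19,438.8613969
Total = $33,917.6461822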